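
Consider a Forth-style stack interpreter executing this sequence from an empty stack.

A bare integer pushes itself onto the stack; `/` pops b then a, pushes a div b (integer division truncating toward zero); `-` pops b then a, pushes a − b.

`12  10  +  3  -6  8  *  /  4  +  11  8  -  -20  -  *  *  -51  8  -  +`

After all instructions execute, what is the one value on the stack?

12  → [12]
10  → [12, 10]
+   → [22]
3   → [22, 3]
-6  → [22, 3, -6]
8   → [22, 3, -6, 8]
*   → [22, 3, -48]
/   → [22, 0]
4   → [22, 0, 4]
+   → [22, 4]
11  → [22, 4, 11]
8   → [22, 4, 11, 8]
-   → [22, 4, 3]
-20 → [22, 4, 3, -20]
-   → [22, 4, 23]
*   → [22, 92]
*   → [2024]
-51 → [2024, -51]
8   → [2024, -51, 8]
-   → [2024, -59]
+   → [1965]

1965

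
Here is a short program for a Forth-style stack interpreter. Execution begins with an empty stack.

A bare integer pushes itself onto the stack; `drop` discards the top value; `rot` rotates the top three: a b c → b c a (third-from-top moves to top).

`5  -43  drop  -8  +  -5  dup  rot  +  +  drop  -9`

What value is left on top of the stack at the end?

-9

5    → 5
-43  → 5 -43
drop → 5
-8   → 5 -8
+    → -3
-5   → -3 -5
dup  → -3 -5 -5
rot  → -5 -5 -3
+    → -5 -8
+    → -13
drop → (empty)
-9   → -9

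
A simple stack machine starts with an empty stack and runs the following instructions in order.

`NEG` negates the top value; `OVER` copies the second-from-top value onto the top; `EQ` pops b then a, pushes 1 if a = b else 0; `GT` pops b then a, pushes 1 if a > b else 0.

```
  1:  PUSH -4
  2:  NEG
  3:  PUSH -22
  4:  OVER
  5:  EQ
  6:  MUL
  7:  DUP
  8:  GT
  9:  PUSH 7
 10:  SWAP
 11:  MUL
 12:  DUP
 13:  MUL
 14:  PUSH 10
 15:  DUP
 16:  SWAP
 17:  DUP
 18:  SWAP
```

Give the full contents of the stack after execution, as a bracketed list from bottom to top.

PUSH -4  -> -4
NEG      -> 4
PUSH -22 -> 4 -22
OVER     -> 4 -22 4
EQ       -> 4 0
MUL      -> 0
DUP      -> 0 0
GT       -> 0
PUSH 7   -> 0 7
SWAP     -> 7 0
MUL      -> 0
DUP      -> 0 0
MUL      -> 0
PUSH 10  -> 0 10
DUP      -> 0 10 10
SWAP     -> 0 10 10
DUP      -> 0 10 10 10
SWAP     -> 0 10 10 10

[0, 10, 10, 10]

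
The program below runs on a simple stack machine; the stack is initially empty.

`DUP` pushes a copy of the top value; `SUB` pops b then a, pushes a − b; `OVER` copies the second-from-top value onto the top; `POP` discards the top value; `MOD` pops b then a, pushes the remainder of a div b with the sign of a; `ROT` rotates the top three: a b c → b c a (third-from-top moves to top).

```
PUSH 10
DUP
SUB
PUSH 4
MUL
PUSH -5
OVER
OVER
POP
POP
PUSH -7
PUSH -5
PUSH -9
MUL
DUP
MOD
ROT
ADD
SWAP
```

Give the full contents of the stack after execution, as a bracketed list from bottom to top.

[0, -5, -7]

PUSH 10 -> 10
DUP     -> 10 10
SUB     -> 0
PUSH 4  -> 0 4
MUL     -> 0
PUSH -5 -> 0 -5
OVER    -> 0 -5 0
OVER    -> 0 -5 0 -5
POP     -> 0 -5 0
POP     -> 0 -5
PUSH -7 -> 0 -5 -7
PUSH -5 -> 0 -5 -7 -5
PUSH -9 -> 0 -5 -7 -5 -9
MUL     -> 0 -5 -7 45
DUP     -> 0 -5 -7 45 45
MOD     -> 0 -5 -7 0
ROT     -> 0 -7 0 -5
ADD     -> 0 -7 -5
SWAP    -> 0 -5 -7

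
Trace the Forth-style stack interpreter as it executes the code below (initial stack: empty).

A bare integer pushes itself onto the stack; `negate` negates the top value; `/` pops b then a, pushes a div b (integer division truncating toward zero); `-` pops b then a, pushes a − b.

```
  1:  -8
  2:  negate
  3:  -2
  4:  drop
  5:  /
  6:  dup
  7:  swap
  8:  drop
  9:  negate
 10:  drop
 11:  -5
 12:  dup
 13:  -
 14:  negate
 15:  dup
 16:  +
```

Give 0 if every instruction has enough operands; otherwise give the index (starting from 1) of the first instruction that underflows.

-8      [-8]
negate  [8]
-2      [8, -2]
drop    [8]
/  — needs 2 operands, stack has 1 → underflow

5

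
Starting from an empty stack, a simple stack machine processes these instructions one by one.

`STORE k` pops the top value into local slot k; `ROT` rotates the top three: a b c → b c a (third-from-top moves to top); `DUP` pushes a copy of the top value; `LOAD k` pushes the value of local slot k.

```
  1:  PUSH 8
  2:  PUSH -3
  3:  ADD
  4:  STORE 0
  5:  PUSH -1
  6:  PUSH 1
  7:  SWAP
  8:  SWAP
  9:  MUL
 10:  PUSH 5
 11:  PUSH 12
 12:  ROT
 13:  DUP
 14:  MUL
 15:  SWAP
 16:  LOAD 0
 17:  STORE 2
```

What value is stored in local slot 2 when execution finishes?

PUSH 8   8
PUSH -3  8 -3
ADD      5
STORE 0  (empty)
PUSH -1  -1
PUSH 1   -1 1
SWAP     1 -1
SWAP     -1 1
MUL      -1
PUSH 5   -1 5
PUSH 12  -1 5 12
ROT      5 12 -1
DUP      5 12 -1 -1
MUL      5 12 1
SWAP     5 1 12
LOAD 0   5 1 12 5
STORE 2  5 1 12

5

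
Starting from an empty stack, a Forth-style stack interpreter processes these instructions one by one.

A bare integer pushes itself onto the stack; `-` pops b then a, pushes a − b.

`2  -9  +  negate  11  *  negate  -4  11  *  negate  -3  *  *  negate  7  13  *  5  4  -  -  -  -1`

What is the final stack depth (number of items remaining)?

2       [2]
-9      [2, -9]
+       [-7]
negate  [7]
11      [7, 11]
*       [77]
negate  [-77]
-4      [-77, -4]
11      [-77, -4, 11]
*       [-77, -44]
negate  [-77, 44]
-3      [-77, 44, -3]
*       [-77, -132]
*       [10164]
negate  [-10164]
7       [-10164, 7]
13      [-10164, 7, 13]
*       [-10164, 91]
5       [-10164, 91, 5]
4       [-10164, 91, 5, 4]
-       [-10164, 91, 1]
-       [-10164, 90]
-       [-10254]
-1      [-10254, -1]

2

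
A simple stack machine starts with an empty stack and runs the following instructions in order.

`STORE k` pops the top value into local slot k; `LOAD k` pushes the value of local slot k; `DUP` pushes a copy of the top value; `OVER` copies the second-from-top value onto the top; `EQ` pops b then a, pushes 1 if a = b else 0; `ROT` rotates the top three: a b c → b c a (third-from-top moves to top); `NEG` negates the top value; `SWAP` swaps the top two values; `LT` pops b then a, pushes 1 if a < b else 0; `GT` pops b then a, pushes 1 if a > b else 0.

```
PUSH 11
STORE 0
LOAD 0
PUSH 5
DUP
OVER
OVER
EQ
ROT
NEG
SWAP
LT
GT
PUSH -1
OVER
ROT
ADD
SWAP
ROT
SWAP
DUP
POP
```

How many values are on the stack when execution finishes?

3

PUSH 11  [11]
STORE 0  []
LOAD 0   [11]
PUSH 5   [11, 5]
DUP      [11, 5, 5]
OVER     [11, 5, 5, 5]
OVER     [11, 5, 5, 5, 5]
EQ       [11, 5, 5, 1]
ROT      [11, 5, 1, 5]
NEG      [11, 5, 1, -5]
SWAP     [11, 5, -5, 1]
LT       [11, 5, 1]
GT       [11, 1]
PUSH -1  [11, 1, -1]
OVER     [11, 1, -1, 1]
ROT      [11, -1, 1, 1]
ADD      [11, -1, 2]
SWAP     [11, 2, -1]
ROT      [2, -1, 11]
SWAP     [2, 11, -1]
DUP      [2, 11, -1, -1]
POP      [2, 11, -1]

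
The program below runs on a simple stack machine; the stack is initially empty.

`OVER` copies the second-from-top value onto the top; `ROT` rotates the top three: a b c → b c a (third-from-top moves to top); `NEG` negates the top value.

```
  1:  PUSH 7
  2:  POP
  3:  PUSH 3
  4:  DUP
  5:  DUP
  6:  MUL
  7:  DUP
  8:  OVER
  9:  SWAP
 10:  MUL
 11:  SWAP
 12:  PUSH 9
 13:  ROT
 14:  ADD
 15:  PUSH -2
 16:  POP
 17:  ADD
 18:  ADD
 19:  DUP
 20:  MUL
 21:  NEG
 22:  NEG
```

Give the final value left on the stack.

10404

PUSH 7   7
POP      (empty)
PUSH 3   3
DUP      3 3
DUP      3 3 3
MUL      3 9
DUP      3 9 9
OVER     3 9 9 9
SWAP     3 9 9 9
MUL      3 9 81
SWAP     3 81 9
PUSH 9   3 81 9 9
ROT      3 9 9 81
ADD      3 9 90
PUSH -2  3 9 90 -2
POP      3 9 90
ADD      3 99
ADD      102
DUP      102 102
MUL      10404
NEG      -10404
NEG      10404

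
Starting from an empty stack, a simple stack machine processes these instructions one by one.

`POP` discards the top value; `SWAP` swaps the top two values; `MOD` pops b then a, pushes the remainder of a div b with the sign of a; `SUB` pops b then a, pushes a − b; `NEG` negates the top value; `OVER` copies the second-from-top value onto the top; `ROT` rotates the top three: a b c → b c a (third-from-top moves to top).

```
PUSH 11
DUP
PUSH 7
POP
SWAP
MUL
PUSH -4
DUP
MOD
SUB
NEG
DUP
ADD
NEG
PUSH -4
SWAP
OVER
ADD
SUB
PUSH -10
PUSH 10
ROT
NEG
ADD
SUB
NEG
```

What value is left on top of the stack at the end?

262

PUSH 11  : [11]
DUP      : [11, 11]
PUSH 7   : [11, 11, 7]
POP      : [11, 11]
SWAP     : [11, 11]
MUL      : [121]
PUSH -4  : [121, -4]
DUP      : [121, -4, -4]
MOD      : [121, 0]
SUB      : [121]
NEG      : [-121]
DUP      : [-121, -121]
ADD      : [-242]
NEG      : [242]
PUSH -4  : [242, -4]
SWAP     : [-4, 242]
OVER     : [-4, 242, -4]
ADD      : [-4, 238]
SUB      : [-242]
PUSH -10 : [-242, -10]
PUSH 10  : [-242, -10, 10]
ROT      : [-10, 10, -242]
NEG      : [-10, 10, 242]
ADD      : [-10, 252]
SUB      : [-262]
NEG      : [262]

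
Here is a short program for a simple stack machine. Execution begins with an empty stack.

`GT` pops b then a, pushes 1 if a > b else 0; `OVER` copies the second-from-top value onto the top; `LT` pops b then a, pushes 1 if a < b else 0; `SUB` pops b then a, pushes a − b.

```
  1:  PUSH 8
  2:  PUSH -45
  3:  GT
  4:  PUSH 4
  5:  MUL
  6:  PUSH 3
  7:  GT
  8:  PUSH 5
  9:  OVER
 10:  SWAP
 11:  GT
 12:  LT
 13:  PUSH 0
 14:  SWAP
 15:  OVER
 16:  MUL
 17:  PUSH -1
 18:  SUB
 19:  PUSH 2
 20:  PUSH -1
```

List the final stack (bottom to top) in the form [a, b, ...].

PUSH 8   -> [8]
PUSH -45 -> [8, -45]
GT       -> [1]
PUSH 4   -> [1, 4]
MUL      -> [4]
PUSH 3   -> [4, 3]
GT       -> [1]
PUSH 5   -> [1, 5]
OVER     -> [1, 5, 1]
SWAP     -> [1, 1, 5]
GT       -> [1, 0]
LT       -> [0]
PUSH 0   -> [0, 0]
SWAP     -> [0, 0]
OVER     -> [0, 0, 0]
MUL      -> [0, 0]
PUSH -1  -> [0, 0, -1]
SUB      -> [0, 1]
PUSH 2   -> [0, 1, 2]
PUSH -1  -> [0, 1, 2, -1]

[0, 1, 2, -1]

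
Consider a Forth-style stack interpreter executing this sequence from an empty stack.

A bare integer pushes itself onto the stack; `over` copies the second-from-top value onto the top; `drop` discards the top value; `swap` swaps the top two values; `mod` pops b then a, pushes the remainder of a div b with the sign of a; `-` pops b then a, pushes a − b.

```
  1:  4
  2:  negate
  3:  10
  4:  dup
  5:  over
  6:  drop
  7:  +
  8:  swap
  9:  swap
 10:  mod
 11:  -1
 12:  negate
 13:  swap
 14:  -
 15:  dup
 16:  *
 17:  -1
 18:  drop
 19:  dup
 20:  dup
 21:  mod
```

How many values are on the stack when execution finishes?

4       [4]
negate  [-4]
10      [-4, 10]
dup     [-4, 10, 10]
over    [-4, 10, 10, 10]
drop    [-4, 10, 10]
+       [-4, 20]
swap    [20, -4]
swap    [-4, 20]
mod     [-4]
-1      [-4, -1]
negate  [-4, 1]
swap    [1, -4]
-       [5]
dup     [5, 5]
*       [25]
-1      [25, -1]
drop    [25]
dup     [25, 25]
dup     [25, 25, 25]
mod     [25, 0]

2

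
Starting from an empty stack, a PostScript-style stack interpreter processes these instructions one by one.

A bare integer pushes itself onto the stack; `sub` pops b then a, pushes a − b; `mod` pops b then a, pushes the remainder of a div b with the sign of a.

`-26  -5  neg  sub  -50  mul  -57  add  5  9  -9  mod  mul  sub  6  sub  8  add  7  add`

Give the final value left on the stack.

-26  [-26]
-5   [-26, -5]
neg  [-26, 5]
sub  [-31]
-50  [-31, -50]
mul  [1550]
-57  [1550, -57]
add  [1493]
5    [1493, 5]
9    [1493, 5, 9]
-9   [1493, 5, 9, -9]
mod  [1493, 5, 0]
mul  [1493, 0]
sub  [1493]
6    [1493, 6]
sub  [1487]
8    [1487, 8]
add  [1495]
7    [1495, 7]
add  [1502]

1502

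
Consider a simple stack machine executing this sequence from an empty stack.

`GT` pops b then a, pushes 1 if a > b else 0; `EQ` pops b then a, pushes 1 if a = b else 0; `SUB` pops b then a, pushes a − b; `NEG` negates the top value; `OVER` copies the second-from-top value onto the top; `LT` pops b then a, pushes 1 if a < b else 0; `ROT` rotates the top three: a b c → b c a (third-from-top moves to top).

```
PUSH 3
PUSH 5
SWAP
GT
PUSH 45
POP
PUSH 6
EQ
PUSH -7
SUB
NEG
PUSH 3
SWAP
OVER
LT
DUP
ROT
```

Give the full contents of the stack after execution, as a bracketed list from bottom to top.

PUSH 3  -> 3
PUSH 5  -> 3 5
SWAP    -> 5 3
GT      -> 1
PUSH 45 -> 1 45
POP     -> 1
PUSH 6  -> 1 6
EQ      -> 0
PUSH -7 -> 0 -7
SUB     -> 7
NEG     -> -7
PUSH 3  -> -7 3
SWAP    -> 3 -7
OVER    -> 3 -7 3
LT      -> 3 1
DUP     -> 3 1 1
ROT     -> 1 1 3

[1, 1, 3]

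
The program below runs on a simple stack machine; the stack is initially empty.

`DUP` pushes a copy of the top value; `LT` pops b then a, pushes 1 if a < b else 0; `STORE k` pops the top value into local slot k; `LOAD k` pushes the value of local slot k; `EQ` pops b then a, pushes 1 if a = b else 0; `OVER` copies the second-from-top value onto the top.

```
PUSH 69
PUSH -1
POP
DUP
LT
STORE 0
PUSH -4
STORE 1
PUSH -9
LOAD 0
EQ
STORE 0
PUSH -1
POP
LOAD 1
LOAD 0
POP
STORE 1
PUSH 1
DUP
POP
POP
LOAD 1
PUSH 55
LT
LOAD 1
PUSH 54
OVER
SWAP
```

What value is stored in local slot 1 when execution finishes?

-4

PUSH 69 -> [69]
PUSH -1 -> [69, -1]
POP     -> [69]
DUP     -> [69, 69]
LT      -> [0]
STORE 0 -> []
PUSH -4 -> [-4]
STORE 1 -> []
PUSH -9 -> [-9]
LOAD 0  -> [-9, 0]
EQ      -> [0]
STORE 0 -> []
PUSH -1 -> [-1]
POP     -> []
LOAD 1  -> [-4]
LOAD 0  -> [-4, 0]
POP     -> [-4]
STORE 1 -> []
PUSH 1  -> [1]
DUP     -> [1, 1]
POP     -> [1]
POP     -> []
LOAD 1  -> [-4]
PUSH 55 -> [-4, 55]
LT      -> [1]
LOAD 1  -> [1, -4]
PUSH 54 -> [1, -4, 54]
OVER    -> [1, -4, 54, -4]
SWAP    -> [1, -4, -4, 54]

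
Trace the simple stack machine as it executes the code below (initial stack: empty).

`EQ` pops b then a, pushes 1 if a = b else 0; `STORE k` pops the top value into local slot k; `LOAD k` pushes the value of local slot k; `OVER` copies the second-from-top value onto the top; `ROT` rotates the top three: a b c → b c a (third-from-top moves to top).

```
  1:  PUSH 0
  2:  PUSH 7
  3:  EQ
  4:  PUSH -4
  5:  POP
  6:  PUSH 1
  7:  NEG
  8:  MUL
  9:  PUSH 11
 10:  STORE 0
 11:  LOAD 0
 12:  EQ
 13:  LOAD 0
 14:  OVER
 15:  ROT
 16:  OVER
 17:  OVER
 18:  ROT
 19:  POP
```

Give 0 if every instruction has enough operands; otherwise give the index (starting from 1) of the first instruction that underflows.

0

PUSH 0  -> 0
PUSH 7  -> 0 7
EQ      -> 0
PUSH -4 -> 0 -4
POP     -> 0
PUSH 1  -> 0 1
NEG     -> 0 -1
MUL     -> 0
PUSH 11 -> 0 11
STORE 0 -> 0
LOAD 0  -> 0 11
EQ      -> 0
LOAD 0  -> 0 11
OVER    -> 0 11 0
ROT     -> 11 0 0
OVER    -> 11 0 0 0
OVER    -> 11 0 0 0 0
ROT     -> 11 0 0 0 0
POP     -> 11 0 0 0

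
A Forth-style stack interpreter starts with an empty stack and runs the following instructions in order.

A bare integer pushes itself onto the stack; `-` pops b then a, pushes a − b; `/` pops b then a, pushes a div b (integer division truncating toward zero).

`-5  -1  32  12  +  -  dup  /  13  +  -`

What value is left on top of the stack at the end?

-19

-5   [-5]
-1   [-5, -1]
32   [-5, -1, 32]
12   [-5, -1, 32, 12]
+    [-5, -1, 44]
-    [-5, -45]
dup  [-5, -45, -45]
/    [-5, 1]
13   [-5, 1, 13]
+    [-5, 14]
-    [-19]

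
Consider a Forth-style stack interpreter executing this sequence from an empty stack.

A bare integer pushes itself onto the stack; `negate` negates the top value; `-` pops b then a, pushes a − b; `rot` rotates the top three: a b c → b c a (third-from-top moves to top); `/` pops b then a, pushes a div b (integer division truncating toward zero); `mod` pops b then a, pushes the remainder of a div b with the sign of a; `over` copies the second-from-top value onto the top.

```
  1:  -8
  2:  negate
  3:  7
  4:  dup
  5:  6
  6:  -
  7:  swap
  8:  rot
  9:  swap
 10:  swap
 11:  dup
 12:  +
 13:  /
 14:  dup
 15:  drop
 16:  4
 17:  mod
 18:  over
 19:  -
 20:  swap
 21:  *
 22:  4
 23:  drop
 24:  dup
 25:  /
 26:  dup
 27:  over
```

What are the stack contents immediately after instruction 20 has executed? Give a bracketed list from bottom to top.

-8      [-8]
negate  [8]
7       [8, 7]
dup     [8, 7, 7]
6       [8, 7, 7, 6]
-       [8, 7, 1]
swap    [8, 1, 7]
rot     [1, 7, 8]
swap    [1, 8, 7]
swap    [1, 7, 8]
dup     [1, 7, 8, 8]
+       [1, 7, 16]
/       [1, 0]
dup     [1, 0, 0]
drop    [1, 0]
4       [1, 0, 4]
mod     [1, 0]
over    [1, 0, 1]
-       [1, -1]
swap    [-1, 1]

[-1, 1]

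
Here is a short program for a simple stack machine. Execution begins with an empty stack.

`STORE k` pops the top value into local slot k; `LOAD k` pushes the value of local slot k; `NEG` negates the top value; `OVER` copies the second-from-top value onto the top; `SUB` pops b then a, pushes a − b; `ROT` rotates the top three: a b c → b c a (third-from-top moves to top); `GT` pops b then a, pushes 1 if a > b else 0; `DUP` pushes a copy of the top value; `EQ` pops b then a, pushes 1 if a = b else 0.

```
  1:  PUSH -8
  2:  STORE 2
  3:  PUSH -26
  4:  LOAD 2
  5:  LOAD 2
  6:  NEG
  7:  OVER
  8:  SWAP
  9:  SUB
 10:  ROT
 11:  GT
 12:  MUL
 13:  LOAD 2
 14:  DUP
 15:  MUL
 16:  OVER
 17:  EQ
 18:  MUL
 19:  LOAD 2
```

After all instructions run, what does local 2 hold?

-8

PUSH -8  → [-8]
STORE 2  → []
PUSH -26 → [-26]
LOAD 2   → [-26, -8]
LOAD 2   → [-26, -8, -8]
NEG      → [-26, -8, 8]
OVER     → [-26, -8, 8, -8]
SWAP     → [-26, -8, -8, 8]
SUB      → [-26, -8, -16]
ROT      → [-8, -16, -26]
GT       → [-8, 1]
MUL      → [-8]
LOAD 2   → [-8, -8]
DUP      → [-8, -8, -8]
MUL      → [-8, 64]
OVER     → [-8, 64, -8]
EQ       → [-8, 0]
MUL      → [0]
LOAD 2   → [0, -8]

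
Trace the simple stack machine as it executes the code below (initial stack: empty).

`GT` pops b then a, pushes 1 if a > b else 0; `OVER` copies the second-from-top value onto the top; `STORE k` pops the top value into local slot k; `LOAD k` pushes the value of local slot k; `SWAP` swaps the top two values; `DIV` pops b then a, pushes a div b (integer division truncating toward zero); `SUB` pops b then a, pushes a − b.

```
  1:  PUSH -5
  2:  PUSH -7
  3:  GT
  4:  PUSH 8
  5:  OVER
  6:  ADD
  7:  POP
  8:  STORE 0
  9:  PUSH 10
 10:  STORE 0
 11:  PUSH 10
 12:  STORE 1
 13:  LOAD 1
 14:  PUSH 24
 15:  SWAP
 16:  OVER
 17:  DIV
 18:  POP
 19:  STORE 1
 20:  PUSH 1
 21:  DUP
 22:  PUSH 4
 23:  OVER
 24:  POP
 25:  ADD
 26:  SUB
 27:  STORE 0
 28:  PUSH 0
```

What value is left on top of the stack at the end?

0

PUSH -5 -> [-5]
PUSH -7 -> [-5, -7]
GT      -> [1]
PUSH 8  -> [1, 8]
OVER    -> [1, 8, 1]
ADD     -> [1, 9]
POP     -> [1]
STORE 0 -> []
PUSH 10 -> [10]
STORE 0 -> []
PUSH 10 -> [10]
STORE 1 -> []
LOAD 1  -> [10]
PUSH 24 -> [10, 24]
SWAP    -> [24, 10]
OVER    -> [24, 10, 24]
DIV     -> [24, 0]
POP     -> [24]
STORE 1 -> []
PUSH 1  -> [1]
DUP     -> [1, 1]
PUSH 4  -> [1, 1, 4]
OVER    -> [1, 1, 4, 1]
POP     -> [1, 1, 4]
ADD     -> [1, 5]
SUB     -> [-4]
STORE 0 -> []
PUSH 0  -> [0]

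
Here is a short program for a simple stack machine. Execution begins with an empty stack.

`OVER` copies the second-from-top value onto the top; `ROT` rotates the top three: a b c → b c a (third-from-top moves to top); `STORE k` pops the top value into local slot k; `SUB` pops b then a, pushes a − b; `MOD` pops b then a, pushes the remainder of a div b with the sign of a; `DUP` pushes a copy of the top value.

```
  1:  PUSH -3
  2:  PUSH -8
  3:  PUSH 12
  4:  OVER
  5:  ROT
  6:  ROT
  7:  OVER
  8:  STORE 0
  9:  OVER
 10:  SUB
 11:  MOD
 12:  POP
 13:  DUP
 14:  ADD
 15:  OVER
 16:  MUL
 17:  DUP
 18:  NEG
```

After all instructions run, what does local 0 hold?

-8

PUSH -3 : -3
PUSH -8 : -3 -8
PUSH 12 : -3 -8 12
OVER    : -3 -8 12 -8
ROT     : -3 12 -8 -8
ROT     : -3 -8 -8 12
OVER    : -3 -8 -8 12 -8
STORE 0 : -3 -8 -8 12
OVER    : -3 -8 -8 12 -8
SUB     : -3 -8 -8 20
MOD     : -3 -8 -8
POP     : -3 -8
DUP     : -3 -8 -8
ADD     : -3 -16
OVER    : -3 -16 -3
MUL     : -3 48
DUP     : -3 48 48
NEG     : -3 48 -48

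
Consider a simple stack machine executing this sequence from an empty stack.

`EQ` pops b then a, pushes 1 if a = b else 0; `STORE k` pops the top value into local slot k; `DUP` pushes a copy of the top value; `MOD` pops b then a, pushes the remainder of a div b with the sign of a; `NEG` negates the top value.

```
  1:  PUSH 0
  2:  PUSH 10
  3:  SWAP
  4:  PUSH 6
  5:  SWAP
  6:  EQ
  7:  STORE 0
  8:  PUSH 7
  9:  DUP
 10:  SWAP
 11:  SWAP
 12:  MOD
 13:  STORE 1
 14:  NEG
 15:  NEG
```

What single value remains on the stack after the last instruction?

PUSH 0  -> 0
PUSH 10 -> 0 10
SWAP    -> 10 0
PUSH 6  -> 10 0 6
SWAP    -> 10 6 0
EQ      -> 10 0
STORE 0 -> 10
PUSH 7  -> 10 7
DUP     -> 10 7 7
SWAP    -> 10 7 7
SWAP    -> 10 7 7
MOD     -> 10 0
STORE 1 -> 10
NEG     -> -10
NEG     -> 10

10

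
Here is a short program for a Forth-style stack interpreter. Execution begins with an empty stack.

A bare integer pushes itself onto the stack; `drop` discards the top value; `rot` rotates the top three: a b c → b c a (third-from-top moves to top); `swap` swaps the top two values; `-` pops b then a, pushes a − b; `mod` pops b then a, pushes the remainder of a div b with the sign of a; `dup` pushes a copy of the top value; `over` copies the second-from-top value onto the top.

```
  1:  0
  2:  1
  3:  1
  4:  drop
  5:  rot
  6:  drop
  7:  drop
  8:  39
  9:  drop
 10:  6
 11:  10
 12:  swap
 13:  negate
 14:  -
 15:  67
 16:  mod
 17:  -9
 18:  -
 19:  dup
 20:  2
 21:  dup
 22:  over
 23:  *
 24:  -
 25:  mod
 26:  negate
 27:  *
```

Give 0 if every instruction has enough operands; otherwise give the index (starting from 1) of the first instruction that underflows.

0    → 0
1    → 0 1
1    → 0 1 1
drop → 0 1
rot  — needs 3 operands, stack has 2 → underflow

5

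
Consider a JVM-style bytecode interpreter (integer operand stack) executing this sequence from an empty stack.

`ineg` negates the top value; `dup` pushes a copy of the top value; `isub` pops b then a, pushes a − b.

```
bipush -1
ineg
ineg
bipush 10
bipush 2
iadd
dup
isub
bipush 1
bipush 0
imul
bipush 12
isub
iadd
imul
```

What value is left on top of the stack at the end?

12

bipush -1 : [-1]
ineg      : [1]
ineg      : [-1]
bipush 10 : [-1, 10]
bipush 2  : [-1, 10, 2]
iadd      : [-1, 12]
dup       : [-1, 12, 12]
isub      : [-1, 0]
bipush 1  : [-1, 0, 1]
bipush 0  : [-1, 0, 1, 0]
imul      : [-1, 0, 0]
bipush 12 : [-1, 0, 0, 12]
isub      : [-1, 0, -12]
iadd      : [-1, -12]
imul      : [12]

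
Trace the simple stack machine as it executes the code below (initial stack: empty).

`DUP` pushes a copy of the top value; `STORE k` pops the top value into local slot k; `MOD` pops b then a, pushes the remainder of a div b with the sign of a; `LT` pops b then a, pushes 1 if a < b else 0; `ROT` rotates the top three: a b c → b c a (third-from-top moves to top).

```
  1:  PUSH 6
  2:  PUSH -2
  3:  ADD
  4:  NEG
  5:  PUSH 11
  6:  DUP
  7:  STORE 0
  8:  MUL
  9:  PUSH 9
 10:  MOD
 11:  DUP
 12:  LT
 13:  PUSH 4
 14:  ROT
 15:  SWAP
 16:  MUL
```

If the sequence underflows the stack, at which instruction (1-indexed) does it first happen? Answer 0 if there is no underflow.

PUSH 6  -> [6]
PUSH -2 -> [6, -2]
ADD     -> [4]
NEG     -> [-4]
PUSH 11 -> [-4, 11]
DUP     -> [-4, 11, 11]
STORE 0 -> [-4, 11]
MUL     -> [-44]
PUSH 9  -> [-44, 9]
MOD     -> [-8]
DUP     -> [-8, -8]
LT      -> [0]
PUSH 4  -> [0, 4]
ROT  — needs 3 operands, stack has 2 → underflow

14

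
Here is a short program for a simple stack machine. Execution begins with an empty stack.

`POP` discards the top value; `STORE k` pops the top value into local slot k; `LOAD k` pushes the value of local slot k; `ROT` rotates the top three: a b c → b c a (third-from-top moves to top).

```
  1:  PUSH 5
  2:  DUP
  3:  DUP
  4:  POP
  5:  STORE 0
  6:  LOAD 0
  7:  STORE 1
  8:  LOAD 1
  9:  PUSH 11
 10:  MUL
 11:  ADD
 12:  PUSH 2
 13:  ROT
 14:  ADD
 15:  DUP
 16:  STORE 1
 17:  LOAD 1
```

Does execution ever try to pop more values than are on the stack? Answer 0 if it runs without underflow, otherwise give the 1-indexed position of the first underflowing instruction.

13

PUSH 5  : [5]
DUP     : [5, 5]
DUP     : [5, 5, 5]
POP     : [5, 5]
STORE 0 : [5]
LOAD 0  : [5, 5]
STORE 1 : [5]
LOAD 1  : [5, 5]
PUSH 11 : [5, 5, 11]
MUL     : [5, 55]
ADD     : [60]
PUSH 2  : [60, 2]
ROT  — needs 3 operands, stack has 2 → underflow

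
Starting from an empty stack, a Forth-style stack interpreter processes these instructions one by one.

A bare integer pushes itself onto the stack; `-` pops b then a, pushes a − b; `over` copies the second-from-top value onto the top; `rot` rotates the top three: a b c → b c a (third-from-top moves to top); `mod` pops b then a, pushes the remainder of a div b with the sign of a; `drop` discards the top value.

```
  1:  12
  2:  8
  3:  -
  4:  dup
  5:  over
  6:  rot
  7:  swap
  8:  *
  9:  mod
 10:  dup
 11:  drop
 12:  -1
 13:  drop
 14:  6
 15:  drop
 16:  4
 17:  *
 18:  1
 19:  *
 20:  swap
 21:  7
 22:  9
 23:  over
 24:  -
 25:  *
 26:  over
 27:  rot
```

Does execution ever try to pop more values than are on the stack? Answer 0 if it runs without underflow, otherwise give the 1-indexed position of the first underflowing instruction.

20

12   → [12]
8    → [12, 8]
-    → [4]
dup  → [4, 4]
over → [4, 4, 4]
rot  → [4, 4, 4]
swap → [4, 4, 4]
*    → [4, 16]
mod  → [4]
dup  → [4, 4]
drop → [4]
-1   → [4, -1]
drop → [4]
6    → [4, 6]
drop → [4]
4    → [4, 4]
*    → [16]
1    → [16, 1]
*    → [16]
swap  — needs 2 operands, stack has 1 → underflow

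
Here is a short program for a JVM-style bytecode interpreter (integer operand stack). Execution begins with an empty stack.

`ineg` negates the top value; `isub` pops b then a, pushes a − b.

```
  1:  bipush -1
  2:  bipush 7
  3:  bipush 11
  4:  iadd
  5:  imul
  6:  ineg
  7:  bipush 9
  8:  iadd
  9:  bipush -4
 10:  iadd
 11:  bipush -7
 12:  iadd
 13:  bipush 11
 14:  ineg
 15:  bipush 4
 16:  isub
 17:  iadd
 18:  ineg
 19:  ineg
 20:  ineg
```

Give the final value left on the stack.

bipush -1 : [-1]
bipush 7  : [-1, 7]
bipush 11 : [-1, 7, 11]
iadd      : [-1, 18]
imul      : [-18]
ineg      : [18]
bipush 9  : [18, 9]
iadd      : [27]
bipush -4 : [27, -4]
iadd      : [23]
bipush -7 : [23, -7]
iadd      : [16]
bipush 11 : [16, 11]
ineg      : [16, -11]
bipush 4  : [16, -11, 4]
isub      : [16, -15]
iadd      : [1]
ineg      : [-1]
ineg      : [1]
ineg      : [-1]

-1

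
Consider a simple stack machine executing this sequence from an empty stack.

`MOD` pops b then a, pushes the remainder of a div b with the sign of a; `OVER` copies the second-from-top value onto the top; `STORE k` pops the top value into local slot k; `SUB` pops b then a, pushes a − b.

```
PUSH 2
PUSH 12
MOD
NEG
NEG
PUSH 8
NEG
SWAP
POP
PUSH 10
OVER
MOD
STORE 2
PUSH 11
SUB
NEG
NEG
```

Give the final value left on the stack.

PUSH 2  -> [2]
PUSH 12 -> [2, 12]
MOD     -> [2]
NEG     -> [-2]
NEG     -> [2]
PUSH 8  -> [2, 8]
NEG     -> [2, -8]
SWAP    -> [-8, 2]
POP     -> [-8]
PUSH 10 -> [-8, 10]
OVER    -> [-8, 10, -8]
MOD     -> [-8, 2]
STORE 2 -> [-8]
PUSH 11 -> [-8, 11]
SUB     -> [-19]
NEG     -> [19]
NEG     -> [-19]

-19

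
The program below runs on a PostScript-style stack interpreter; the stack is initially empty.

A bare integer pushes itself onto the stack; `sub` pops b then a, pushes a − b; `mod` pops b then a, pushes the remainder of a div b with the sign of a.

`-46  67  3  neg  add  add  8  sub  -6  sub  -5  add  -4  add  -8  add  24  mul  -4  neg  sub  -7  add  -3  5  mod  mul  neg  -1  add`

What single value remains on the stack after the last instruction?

-46 -> -46
67  -> -46 67
3   -> -46 67 3
neg -> -46 67 -3
add -> -46 64
add -> 18
8   -> 18 8
sub -> 10
-6  -> 10 -6
sub -> 16
-5  -> 16 -5
add -> 11
-4  -> 11 -4
add -> 7
-8  -> 7 -8
add -> -1
24  -> -1 24
mul -> -24
-4  -> -24 -4
neg -> -24 4
sub -> -28
-7  -> -28 -7
add -> -35
-3  -> -35 -3
5   -> -35 -3 5
mod -> -35 -3
mul -> 105
neg -> -105
-1  -> -105 -1
add -> -106

-106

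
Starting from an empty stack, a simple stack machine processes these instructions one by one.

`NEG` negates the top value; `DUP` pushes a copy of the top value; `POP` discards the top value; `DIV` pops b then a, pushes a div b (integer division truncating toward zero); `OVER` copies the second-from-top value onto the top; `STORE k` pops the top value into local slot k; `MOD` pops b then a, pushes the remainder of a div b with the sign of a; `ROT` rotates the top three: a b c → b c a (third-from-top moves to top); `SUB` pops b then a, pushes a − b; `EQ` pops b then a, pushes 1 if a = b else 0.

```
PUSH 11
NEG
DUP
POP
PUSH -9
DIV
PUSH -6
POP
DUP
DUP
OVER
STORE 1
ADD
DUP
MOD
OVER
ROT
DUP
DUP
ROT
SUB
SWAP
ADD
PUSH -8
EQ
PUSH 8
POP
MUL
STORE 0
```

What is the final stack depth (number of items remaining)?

1

PUSH 11 → 11
NEG     → -11
DUP     → -11 -11
POP     → -11
PUSH -9 → -11 -9
DIV     → 1
PUSH -6 → 1 -6
POP     → 1
DUP     → 1 1
DUP     → 1 1 1
OVER    → 1 1 1 1
STORE 1 → 1 1 1
ADD     → 1 2
DUP     → 1 2 2
MOD     → 1 0
OVER    → 1 0 1
ROT     → 0 1 1
DUP     → 0 1 1 1
DUP     → 0 1 1 1 1
ROT     → 0 1 1 1 1
SUB     → 0 1 1 0
SWAP    → 0 1 0 1
ADD     → 0 1 1
PUSH -8 → 0 1 1 -8
EQ      → 0 1 0
PUSH 8  → 0 1 0 8
POP     → 0 1 0
MUL     → 0 0
STORE 0 → 0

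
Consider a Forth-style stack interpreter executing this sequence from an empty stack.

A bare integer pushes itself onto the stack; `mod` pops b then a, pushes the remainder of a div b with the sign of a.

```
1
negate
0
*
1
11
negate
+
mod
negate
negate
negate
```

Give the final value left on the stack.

1      : 1
negate : -1
0      : -1 0
*      : 0
1      : 0 1
11     : 0 1 11
negate : 0 1 -11
+      : 0 -10
mod    : 0
negate : 0
negate : 0
negate : 0

0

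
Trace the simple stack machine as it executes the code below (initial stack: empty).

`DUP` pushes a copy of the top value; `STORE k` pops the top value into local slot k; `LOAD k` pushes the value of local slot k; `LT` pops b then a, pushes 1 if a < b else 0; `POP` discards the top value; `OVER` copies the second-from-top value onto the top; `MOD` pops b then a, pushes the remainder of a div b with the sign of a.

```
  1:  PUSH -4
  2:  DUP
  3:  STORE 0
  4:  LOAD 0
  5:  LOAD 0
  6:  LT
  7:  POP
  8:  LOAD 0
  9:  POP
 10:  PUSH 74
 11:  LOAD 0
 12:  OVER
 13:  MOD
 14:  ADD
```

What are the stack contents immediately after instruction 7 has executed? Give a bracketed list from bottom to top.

[-4]

PUSH -4 -> -4
DUP     -> -4 -4
STORE 0 -> -4
LOAD 0  -> -4 -4
LOAD 0  -> -4 -4 -4
LT      -> -4 0
POP     -> -4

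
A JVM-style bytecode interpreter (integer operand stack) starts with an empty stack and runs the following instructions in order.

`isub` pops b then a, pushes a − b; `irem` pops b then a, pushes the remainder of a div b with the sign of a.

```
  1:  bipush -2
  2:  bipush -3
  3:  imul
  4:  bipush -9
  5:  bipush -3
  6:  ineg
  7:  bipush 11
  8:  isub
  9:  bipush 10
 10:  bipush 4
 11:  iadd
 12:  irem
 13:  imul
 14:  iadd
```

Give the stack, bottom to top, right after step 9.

bipush -2  -2
bipush -3  -2 -3
imul       6
bipush -9  6 -9
bipush -3  6 -9 -3
ineg       6 -9 3
bipush 11  6 -9 3 11
isub       6 -9 -8
bipush 10  6 -9 -8 10

[6, -9, -8, 10]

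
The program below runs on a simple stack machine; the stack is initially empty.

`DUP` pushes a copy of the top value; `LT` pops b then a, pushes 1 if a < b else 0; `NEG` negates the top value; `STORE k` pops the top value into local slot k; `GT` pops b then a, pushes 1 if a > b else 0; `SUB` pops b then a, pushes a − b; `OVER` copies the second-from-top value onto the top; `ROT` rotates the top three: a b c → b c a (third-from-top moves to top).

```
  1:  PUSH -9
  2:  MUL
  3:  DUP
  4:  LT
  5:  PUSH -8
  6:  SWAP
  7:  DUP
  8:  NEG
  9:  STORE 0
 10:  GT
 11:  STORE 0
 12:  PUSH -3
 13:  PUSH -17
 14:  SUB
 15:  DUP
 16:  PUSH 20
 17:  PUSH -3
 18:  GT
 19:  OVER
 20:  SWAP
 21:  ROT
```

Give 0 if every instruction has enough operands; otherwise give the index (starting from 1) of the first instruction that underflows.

2

PUSH -9 -> [-9]
MUL  — needs 2 operands, stack has 1 → underflow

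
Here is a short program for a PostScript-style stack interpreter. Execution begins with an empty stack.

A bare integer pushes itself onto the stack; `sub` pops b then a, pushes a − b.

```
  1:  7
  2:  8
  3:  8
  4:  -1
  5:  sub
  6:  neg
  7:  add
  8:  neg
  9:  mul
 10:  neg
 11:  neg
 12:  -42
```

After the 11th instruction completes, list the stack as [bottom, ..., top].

7    7
8    7 8
8    7 8 8
-1   7 8 8 -1
sub  7 8 9
neg  7 8 -9
add  7 -1
neg  7 1
mul  7
neg  -7
neg  7

[7]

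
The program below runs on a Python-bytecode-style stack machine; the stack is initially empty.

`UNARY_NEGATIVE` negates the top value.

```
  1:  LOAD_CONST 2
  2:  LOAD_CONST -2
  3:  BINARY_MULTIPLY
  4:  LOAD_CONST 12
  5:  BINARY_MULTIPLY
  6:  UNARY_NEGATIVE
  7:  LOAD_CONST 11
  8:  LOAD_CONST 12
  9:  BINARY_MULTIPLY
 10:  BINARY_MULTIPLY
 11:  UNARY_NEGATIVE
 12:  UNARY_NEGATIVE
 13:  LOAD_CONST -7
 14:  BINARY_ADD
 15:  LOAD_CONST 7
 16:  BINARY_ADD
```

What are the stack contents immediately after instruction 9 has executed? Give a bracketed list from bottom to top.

[48, 132]

LOAD_CONST 2     2
LOAD_CONST -2    2 -2
BINARY_MULTIPLY  -4
LOAD_CONST 12    -4 12
BINARY_MULTIPLY  -48
UNARY_NEGATIVE   48
LOAD_CONST 11    48 11
LOAD_CONST 12    48 11 12
BINARY_MULTIPLY  48 132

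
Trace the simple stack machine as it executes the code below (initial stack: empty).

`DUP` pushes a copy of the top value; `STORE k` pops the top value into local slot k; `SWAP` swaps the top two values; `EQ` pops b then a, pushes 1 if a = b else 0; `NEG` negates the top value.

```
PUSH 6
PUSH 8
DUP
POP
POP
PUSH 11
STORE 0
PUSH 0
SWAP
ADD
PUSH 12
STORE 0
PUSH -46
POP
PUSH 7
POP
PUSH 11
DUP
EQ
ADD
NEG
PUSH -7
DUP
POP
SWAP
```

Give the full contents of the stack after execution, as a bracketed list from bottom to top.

PUSH 6   -> 6
PUSH 8   -> 6 8
DUP      -> 6 8 8
POP      -> 6 8
POP      -> 6
PUSH 11  -> 6 11
STORE 0  -> 6
PUSH 0   -> 6 0
SWAP     -> 0 6
ADD      -> 6
PUSH 12  -> 6 12
STORE 0  -> 6
PUSH -46 -> 6 -46
POP      -> 6
PUSH 7   -> 6 7
POP      -> 6
PUSH 11  -> 6 11
DUP      -> 6 11 11
EQ       -> 6 1
ADD      -> 7
NEG      -> -7
PUSH -7  -> -7 -7
DUP      -> -7 -7 -7
POP      -> -7 -7
SWAP     -> -7 -7

[-7, -7]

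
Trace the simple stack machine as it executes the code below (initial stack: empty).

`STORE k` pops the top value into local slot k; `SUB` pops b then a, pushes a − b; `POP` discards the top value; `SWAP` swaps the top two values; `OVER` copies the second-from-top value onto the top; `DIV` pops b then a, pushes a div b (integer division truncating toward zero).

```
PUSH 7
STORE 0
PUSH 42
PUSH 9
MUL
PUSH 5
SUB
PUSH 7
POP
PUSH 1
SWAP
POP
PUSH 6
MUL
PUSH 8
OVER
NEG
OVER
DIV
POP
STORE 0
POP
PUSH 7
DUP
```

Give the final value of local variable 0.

8

PUSH 7   7
STORE 0  (empty)
PUSH 42  42
PUSH 9   42 9
MUL      378
PUSH 5   378 5
SUB      373
PUSH 7   373 7
POP      373
PUSH 1   373 1
SWAP     1 373
POP      1
PUSH 6   1 6
MUL      6
PUSH 8   6 8
OVER     6 8 6
NEG      6 8 -6
OVER     6 8 -6 8
DIV      6 8 0
POP      6 8
STORE 0  6
POP      (empty)
PUSH 7   7
DUP      7 7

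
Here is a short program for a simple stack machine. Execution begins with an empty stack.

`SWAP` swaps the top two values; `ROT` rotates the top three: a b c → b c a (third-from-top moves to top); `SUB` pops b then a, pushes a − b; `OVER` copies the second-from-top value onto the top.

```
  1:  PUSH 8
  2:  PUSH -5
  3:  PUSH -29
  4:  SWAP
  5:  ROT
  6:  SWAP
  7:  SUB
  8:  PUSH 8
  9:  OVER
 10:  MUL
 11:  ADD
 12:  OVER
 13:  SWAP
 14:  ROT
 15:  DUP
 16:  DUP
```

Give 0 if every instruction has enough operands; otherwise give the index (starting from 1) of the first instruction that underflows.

PUSH 8   : [8]
PUSH -5  : [8, -5]
PUSH -29 : [8, -5, -29]
SWAP     : [8, -29, -5]
ROT      : [-29, -5, 8]
SWAP     : [-29, 8, -5]
SUB      : [-29, 13]
PUSH 8   : [-29, 13, 8]
OVER     : [-29, 13, 8, 13]
MUL      : [-29, 13, 104]
ADD      : [-29, 117]
OVER     : [-29, 117, -29]
SWAP     : [-29, -29, 117]
ROT      : [-29, 117, -29]
DUP      : [-29, 117, -29, -29]
DUP      : [-29, 117, -29, -29, -29]

0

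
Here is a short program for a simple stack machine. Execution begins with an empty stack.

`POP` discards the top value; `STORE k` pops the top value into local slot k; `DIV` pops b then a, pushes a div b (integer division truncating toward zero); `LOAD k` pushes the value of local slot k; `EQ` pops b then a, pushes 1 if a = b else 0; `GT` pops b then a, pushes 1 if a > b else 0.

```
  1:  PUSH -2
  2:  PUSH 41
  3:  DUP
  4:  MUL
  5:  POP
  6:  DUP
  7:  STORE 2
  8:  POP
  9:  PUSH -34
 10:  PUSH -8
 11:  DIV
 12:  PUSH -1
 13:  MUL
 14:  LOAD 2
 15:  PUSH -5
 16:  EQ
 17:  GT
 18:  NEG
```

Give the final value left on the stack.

PUSH -2  → [-2]
PUSH 41  → [-2, 41]
DUP      → [-2, 41, 41]
MUL      → [-2, 1681]
POP      → [-2]
DUP      → [-2, -2]
STORE 2  → [-2]
POP      → []
PUSH -34 → [-34]
PUSH -8  → [-34, -8]
DIV      → [4]
PUSH -1  → [4, -1]
MUL      → [-4]
LOAD 2   → [-4, -2]
PUSH -5  → [-4, -2, -5]
EQ       → [-4, 0]
GT       → [0]
NEG      → [0]

0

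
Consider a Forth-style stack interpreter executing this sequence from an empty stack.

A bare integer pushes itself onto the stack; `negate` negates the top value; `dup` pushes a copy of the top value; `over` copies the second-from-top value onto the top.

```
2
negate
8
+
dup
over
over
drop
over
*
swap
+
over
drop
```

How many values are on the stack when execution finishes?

2

2      -> [2]
negate -> [-2]
8      -> [-2, 8]
+      -> [6]
dup    -> [6, 6]
over   -> [6, 6, 6]
over   -> [6, 6, 6, 6]
drop   -> [6, 6, 6]
over   -> [6, 6, 6, 6]
*      -> [6, 6, 36]
swap   -> [6, 36, 6]
+      -> [6, 42]
over   -> [6, 42, 6]
drop   -> [6, 42]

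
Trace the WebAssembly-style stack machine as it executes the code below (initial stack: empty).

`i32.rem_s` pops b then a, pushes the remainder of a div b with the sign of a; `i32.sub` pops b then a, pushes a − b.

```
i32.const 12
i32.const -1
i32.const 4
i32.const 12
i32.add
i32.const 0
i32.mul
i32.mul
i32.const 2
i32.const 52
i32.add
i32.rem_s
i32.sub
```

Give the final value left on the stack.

12

i32.const 12 → [12]
i32.const -1 → [12, -1]
i32.const 4  → [12, -1, 4]
i32.const 12 → [12, -1, 4, 12]
i32.add      → [12, -1, 16]
i32.const 0  → [12, -1, 16, 0]
i32.mul      → [12, -1, 0]
i32.mul      → [12, 0]
i32.const 2  → [12, 0, 2]
i32.const 52 → [12, 0, 2, 52]
i32.add      → [12, 0, 54]
i32.rem_s    → [12, 0]
i32.sub      → [12]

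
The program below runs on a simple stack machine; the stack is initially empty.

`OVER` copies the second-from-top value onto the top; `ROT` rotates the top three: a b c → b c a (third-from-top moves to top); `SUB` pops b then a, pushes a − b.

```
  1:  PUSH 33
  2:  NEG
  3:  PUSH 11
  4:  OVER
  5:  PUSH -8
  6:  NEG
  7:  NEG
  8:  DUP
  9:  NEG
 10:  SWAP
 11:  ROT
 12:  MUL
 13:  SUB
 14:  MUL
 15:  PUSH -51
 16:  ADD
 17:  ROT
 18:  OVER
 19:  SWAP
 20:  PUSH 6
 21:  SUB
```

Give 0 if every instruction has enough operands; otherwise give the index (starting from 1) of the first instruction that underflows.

PUSH 33  -> [33]
NEG      -> [-33]
PUSH 11  -> [-33, 11]
OVER     -> [-33, 11, -33]
PUSH -8  -> [-33, 11, -33, -8]
NEG      -> [-33, 11, -33, 8]
NEG      -> [-33, 11, -33, -8]
DUP      -> [-33, 11, -33, -8, -8]
NEG      -> [-33, 11, -33, -8, 8]
SWAP     -> [-33, 11, -33, 8, -8]
ROT      -> [-33, 11, 8, -8, -33]
MUL      -> [-33, 11, 8, 264]
SUB      -> [-33, 11, -256]
MUL      -> [-33, -2816]
PUSH -51 -> [-33, -2816, -51]
ADD      -> [-33, -2867]
ROT  — needs 3 operands, stack has 2 → underflow

17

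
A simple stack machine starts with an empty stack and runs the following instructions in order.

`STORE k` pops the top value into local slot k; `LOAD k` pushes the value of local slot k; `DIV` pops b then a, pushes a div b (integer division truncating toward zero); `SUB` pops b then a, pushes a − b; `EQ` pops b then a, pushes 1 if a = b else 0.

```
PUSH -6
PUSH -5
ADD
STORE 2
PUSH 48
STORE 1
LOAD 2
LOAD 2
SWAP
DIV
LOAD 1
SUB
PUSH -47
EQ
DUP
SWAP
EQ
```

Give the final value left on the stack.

PUSH -6  -> [-6]
PUSH -5  -> [-6, -5]
ADD      -> [-11]
STORE 2  -> []
PUSH 48  -> [48]
STORE 1  -> []
LOAD 2   -> [-11]
LOAD 2   -> [-11, -11]
SWAP     -> [-11, -11]
DIV      -> [1]
LOAD 1   -> [1, 48]
SUB      -> [-47]
PUSH -47 -> [-47, -47]
EQ       -> [1]
DUP      -> [1, 1]
SWAP     -> [1, 1]
EQ       -> [1]

1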